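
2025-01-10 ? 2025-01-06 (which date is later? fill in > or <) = >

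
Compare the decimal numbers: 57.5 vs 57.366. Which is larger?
57.5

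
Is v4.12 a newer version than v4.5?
Yes. Version numbers are compared segment by segment as integers, not as decimals: minor version 12 > 5, so v4.12 > v4.5 (even though the decimal 4.12 < 4.5).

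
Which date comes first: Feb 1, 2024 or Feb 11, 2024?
Feb 1, 2024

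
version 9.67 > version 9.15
True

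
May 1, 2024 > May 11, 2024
False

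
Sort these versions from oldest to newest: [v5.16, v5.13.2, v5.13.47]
[v5.13.2, v5.13.47, v5.16]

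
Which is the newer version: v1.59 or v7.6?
v7.6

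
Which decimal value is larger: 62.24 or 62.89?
62.89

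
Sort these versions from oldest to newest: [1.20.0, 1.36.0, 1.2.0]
[1.2.0, 1.20.0, 1.36.0]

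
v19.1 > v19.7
False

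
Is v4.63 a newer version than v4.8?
Yes. Version numbers are compared segment by segment as integers, not as decimals: minor version 63 > 8, so v4.63 > v4.8 (even though the decimal 4.63 < 4.8).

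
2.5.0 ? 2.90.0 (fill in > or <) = <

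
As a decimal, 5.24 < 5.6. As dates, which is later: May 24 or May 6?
May 24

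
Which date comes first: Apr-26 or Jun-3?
Apr-26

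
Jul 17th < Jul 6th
False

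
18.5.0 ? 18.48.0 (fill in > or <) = <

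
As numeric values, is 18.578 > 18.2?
True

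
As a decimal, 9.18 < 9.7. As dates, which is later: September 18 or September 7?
September 18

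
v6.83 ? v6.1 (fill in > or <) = >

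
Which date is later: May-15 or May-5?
May-15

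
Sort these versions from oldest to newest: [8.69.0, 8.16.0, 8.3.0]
[8.3.0, 8.16.0, 8.69.0]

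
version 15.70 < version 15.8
False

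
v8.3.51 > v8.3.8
True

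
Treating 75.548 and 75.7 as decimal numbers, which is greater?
75.7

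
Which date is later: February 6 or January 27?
February 6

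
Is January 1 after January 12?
No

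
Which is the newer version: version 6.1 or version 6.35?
version 6.35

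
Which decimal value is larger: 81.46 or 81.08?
81.46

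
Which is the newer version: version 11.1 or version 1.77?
version 11.1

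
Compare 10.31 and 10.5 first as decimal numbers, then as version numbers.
As decimals: 10.31 < 10.5. As versions: v10.31 > v10.5 (minor version 31 > 5).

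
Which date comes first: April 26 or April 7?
April 7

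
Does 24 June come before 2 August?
Yes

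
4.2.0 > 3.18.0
True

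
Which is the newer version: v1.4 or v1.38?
v1.38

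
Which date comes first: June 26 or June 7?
June 7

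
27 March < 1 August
True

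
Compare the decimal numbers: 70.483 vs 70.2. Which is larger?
70.483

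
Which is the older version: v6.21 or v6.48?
v6.21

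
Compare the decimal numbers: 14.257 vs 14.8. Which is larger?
14.8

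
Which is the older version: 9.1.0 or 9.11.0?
9.1.0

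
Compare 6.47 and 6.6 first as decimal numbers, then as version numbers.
As decimals: 6.47 < 6.6. As versions: v6.47 > v6.6 (minor version 47 > 6).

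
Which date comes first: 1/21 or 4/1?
1/21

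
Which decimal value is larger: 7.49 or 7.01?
7.49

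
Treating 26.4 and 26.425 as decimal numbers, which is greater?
26.425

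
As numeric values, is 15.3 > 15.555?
False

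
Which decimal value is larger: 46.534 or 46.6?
46.6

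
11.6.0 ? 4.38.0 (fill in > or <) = >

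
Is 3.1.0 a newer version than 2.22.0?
Yes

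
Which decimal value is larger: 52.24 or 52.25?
52.25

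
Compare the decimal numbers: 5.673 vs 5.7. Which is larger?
5.7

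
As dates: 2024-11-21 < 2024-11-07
False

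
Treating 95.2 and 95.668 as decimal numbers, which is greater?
95.668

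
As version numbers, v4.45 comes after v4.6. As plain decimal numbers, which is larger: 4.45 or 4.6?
4.6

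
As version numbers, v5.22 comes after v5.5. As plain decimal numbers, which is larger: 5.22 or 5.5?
5.5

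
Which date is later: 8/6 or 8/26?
8/26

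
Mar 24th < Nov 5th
True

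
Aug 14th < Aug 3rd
False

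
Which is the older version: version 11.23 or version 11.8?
version 11.8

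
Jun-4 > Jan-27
True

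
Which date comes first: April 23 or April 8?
April 8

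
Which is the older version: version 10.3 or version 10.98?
version 10.3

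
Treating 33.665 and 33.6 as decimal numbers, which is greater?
33.665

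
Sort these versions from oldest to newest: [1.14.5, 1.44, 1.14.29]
[1.14.5, 1.14.29, 1.44]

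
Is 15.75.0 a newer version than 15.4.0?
Yes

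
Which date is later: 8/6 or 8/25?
8/25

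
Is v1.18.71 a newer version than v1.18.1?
Yes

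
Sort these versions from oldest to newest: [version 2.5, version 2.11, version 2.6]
[version 2.5, version 2.6, version 2.11]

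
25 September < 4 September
False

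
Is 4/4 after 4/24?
No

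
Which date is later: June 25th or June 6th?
June 25th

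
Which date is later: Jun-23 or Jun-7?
Jun-23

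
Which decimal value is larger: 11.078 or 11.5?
11.5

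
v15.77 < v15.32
False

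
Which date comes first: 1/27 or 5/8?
1/27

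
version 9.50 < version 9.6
False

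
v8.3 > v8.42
False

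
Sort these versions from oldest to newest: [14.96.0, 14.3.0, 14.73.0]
[14.3.0, 14.73.0, 14.96.0]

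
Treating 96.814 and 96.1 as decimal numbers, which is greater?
96.814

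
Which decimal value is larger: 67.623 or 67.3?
67.623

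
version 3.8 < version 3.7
False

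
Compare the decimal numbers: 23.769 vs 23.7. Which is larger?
23.769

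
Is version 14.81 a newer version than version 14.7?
Yes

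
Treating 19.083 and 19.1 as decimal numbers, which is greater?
19.1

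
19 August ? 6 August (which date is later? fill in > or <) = >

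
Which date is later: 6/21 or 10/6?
10/6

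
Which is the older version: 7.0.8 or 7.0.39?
7.0.8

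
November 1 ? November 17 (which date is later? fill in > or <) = <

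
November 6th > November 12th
False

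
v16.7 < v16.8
True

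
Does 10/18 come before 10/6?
No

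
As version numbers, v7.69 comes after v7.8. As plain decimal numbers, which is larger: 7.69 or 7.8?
7.8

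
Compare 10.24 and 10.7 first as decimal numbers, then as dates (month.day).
As decimals: 10.24 < 10.7. As dates: 10/24 is later than 10/7 (day 24 > day 7).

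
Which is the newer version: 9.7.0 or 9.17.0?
9.17.0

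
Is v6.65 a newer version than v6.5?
Yes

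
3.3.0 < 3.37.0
True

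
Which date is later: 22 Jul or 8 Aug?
8 Aug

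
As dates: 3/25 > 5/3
False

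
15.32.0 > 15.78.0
False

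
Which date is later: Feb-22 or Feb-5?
Feb-22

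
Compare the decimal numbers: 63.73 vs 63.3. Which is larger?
63.73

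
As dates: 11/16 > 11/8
True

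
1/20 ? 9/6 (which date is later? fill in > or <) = <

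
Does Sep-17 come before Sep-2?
No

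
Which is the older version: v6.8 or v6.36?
v6.8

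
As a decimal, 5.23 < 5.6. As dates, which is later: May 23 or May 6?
May 23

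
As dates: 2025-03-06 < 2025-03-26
True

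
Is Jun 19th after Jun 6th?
Yes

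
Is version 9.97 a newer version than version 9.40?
Yes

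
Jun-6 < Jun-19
True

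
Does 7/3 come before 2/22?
No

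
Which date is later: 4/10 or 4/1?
4/10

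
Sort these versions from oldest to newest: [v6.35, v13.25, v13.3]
[v6.35, v13.3, v13.25]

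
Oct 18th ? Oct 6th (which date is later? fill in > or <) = >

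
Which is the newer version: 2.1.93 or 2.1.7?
2.1.93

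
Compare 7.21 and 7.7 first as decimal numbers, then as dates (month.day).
As decimals: 7.21 < 7.7. As dates: 7/21 is later than 7/7 (day 21 > day 7).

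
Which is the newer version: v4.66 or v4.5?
v4.66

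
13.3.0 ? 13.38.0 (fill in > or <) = <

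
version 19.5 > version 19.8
False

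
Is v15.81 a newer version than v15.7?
Yes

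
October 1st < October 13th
True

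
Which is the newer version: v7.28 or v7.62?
v7.62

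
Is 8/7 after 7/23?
Yes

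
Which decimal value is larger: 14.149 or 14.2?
14.2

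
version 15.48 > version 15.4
True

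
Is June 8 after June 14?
No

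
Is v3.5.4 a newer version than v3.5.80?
No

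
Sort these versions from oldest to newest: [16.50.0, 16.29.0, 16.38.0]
[16.29.0, 16.38.0, 16.50.0]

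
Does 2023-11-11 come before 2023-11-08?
No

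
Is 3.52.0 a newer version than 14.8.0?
No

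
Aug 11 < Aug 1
False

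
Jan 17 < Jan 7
False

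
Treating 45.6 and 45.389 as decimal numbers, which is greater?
45.6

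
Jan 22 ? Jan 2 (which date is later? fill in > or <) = >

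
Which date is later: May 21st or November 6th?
November 6th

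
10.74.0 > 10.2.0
True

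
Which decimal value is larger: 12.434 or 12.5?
12.5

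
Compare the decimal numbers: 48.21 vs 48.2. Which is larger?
48.21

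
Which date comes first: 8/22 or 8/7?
8/7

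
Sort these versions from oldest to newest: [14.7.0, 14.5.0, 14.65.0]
[14.5.0, 14.7.0, 14.65.0]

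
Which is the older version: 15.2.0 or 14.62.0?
14.62.0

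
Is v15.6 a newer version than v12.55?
Yes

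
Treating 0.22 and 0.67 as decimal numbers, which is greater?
0.67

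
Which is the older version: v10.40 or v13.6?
v10.40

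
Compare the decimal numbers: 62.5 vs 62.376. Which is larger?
62.5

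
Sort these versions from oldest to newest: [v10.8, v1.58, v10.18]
[v1.58, v10.8, v10.18]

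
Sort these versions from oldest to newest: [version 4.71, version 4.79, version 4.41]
[version 4.41, version 4.71, version 4.79]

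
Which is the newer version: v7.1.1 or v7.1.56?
v7.1.56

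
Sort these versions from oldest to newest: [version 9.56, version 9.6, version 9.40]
[version 9.6, version 9.40, version 9.56]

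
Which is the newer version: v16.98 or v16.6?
v16.98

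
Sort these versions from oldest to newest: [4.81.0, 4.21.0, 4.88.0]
[4.21.0, 4.81.0, 4.88.0]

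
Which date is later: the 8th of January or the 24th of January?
the 24th of January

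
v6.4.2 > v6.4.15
False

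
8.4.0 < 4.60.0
False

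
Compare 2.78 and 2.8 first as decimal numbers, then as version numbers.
As decimals: 2.78 < 2.8. As versions: v2.78 > v2.8 (minor version 78 > 8).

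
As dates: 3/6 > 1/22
True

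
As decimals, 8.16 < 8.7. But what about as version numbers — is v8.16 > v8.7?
True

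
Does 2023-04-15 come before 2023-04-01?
No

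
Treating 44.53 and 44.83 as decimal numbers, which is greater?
44.83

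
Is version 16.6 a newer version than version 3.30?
Yes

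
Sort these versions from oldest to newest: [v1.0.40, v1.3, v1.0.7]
[v1.0.7, v1.0.40, v1.3]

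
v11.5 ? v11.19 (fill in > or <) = <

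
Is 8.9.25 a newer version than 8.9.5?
Yes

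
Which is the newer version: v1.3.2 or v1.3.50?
v1.3.50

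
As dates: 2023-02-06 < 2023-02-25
True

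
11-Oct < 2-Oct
False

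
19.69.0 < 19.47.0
False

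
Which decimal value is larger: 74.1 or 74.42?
74.42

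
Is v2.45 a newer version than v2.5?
Yes. Version numbers are compared segment by segment as integers, not as decimals: minor version 45 > 5, so v2.45 > v2.5 (even though the decimal 2.45 < 2.5).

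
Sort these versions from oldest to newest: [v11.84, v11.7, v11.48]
[v11.7, v11.48, v11.84]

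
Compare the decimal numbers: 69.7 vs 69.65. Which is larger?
69.7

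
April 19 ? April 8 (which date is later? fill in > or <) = >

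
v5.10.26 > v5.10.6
True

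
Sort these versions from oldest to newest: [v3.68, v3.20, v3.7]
[v3.7, v3.20, v3.68]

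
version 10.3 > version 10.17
False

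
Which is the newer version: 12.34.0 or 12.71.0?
12.71.0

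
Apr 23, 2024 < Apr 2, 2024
False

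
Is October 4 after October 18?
No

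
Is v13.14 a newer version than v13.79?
No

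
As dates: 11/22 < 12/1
True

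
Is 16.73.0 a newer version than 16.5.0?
Yes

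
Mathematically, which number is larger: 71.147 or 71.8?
71.8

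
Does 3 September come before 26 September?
Yes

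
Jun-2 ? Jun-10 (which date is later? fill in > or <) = <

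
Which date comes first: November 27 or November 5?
November 5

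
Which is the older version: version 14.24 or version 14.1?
version 14.1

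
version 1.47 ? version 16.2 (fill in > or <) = <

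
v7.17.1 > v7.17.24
False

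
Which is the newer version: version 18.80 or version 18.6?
version 18.80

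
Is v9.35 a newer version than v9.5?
Yes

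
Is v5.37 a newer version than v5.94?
No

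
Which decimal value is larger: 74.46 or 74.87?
74.87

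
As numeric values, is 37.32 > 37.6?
False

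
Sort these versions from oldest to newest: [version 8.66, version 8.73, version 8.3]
[version 8.3, version 8.66, version 8.73]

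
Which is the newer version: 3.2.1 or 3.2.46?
3.2.46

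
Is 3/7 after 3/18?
No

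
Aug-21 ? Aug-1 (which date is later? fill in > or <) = >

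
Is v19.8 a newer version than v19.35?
No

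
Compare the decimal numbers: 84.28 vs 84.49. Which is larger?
84.49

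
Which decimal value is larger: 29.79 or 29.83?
29.83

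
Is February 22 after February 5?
Yes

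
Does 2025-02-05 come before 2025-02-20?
Yes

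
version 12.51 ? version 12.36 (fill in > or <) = >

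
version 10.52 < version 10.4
False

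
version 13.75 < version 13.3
False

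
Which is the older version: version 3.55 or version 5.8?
version 3.55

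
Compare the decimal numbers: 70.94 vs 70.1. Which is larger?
70.94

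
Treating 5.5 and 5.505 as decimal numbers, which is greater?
5.505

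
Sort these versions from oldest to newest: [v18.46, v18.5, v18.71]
[v18.5, v18.46, v18.71]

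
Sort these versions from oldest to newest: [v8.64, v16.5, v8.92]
[v8.64, v8.92, v16.5]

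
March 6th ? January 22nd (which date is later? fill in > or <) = >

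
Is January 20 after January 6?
Yes. Day 20 comes after day 6 in January — this is a date comparison, not a decimal one (the decimal 1.20 would be smaller than 1.6).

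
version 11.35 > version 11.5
True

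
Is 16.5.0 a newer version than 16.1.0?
Yes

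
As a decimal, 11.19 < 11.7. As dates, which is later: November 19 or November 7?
November 19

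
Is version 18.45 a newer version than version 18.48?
No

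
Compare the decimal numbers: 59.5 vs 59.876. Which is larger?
59.876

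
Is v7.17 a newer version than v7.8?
Yes. Version numbers are compared segment by segment as integers, not as decimals: minor version 17 > 8, so v7.17 > v7.8 (even though the decimal 7.17 < 7.8).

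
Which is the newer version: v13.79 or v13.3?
v13.79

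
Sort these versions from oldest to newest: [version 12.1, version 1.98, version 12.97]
[version 1.98, version 12.1, version 12.97]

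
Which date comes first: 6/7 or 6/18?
6/7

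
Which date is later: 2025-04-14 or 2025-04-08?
2025-04-14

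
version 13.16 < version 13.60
True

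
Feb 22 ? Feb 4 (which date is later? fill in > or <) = >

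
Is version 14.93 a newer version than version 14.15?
Yes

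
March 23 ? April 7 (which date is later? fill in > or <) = <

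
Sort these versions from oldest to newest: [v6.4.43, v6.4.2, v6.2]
[v6.2, v6.4.2, v6.4.43]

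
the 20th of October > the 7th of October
True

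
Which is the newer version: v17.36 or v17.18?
v17.36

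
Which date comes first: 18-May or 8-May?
8-May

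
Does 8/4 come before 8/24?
Yes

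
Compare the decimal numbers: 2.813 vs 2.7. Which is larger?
2.813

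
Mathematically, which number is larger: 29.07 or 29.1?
29.1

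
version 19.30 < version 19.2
False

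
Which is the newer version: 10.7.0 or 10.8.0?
10.8.0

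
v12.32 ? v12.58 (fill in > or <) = <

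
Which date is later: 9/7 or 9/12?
9/12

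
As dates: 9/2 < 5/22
False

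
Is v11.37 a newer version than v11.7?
Yes. Version numbers are compared segment by segment as integers, not as decimals: minor version 37 > 7, so v11.37 > v11.7 (even though the decimal 11.37 < 11.7).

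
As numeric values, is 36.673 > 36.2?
True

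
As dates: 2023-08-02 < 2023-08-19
True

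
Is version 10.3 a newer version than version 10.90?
No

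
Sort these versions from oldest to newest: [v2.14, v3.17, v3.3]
[v2.14, v3.3, v3.17]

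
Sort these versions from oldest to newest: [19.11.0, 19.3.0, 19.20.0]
[19.3.0, 19.11.0, 19.20.0]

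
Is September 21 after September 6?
Yes. Day 21 comes after day 6 in September — this is a date comparison, not a decimal one (the decimal 9.21 would be smaller than 9.6).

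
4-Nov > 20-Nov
False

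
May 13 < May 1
False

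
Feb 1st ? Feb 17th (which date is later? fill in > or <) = <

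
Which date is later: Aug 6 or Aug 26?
Aug 26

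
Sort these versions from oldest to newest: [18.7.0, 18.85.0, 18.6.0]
[18.6.0, 18.7.0, 18.85.0]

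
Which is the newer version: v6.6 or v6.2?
v6.6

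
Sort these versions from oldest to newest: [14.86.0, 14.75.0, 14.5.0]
[14.5.0, 14.75.0, 14.86.0]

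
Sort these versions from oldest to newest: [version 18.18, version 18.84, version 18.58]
[version 18.18, version 18.58, version 18.84]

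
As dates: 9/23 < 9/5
False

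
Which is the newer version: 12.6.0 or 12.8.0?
12.8.0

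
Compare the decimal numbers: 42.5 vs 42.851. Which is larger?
42.851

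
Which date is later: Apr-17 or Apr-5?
Apr-17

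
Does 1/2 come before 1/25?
Yes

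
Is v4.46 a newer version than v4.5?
Yes. Version numbers are compared segment by segment as integers, not as decimals: minor version 46 > 5, so v4.46 > v4.5 (even though the decimal 4.46 < 4.5).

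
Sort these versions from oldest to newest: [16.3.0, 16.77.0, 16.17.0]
[16.3.0, 16.17.0, 16.77.0]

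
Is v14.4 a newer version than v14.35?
No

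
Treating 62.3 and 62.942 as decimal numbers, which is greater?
62.942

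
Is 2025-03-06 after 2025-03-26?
No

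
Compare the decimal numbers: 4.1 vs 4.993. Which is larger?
4.993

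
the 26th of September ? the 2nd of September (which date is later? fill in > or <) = >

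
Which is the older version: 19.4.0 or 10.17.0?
10.17.0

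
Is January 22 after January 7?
Yes. Day 22 comes after day 7 in January — this is a date comparison, not a decimal one (the decimal 1.22 would be smaller than 1.7).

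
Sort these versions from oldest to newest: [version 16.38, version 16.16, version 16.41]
[version 16.16, version 16.38, version 16.41]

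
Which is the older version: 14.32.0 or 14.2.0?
14.2.0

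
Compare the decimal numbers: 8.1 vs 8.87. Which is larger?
8.87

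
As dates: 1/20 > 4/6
False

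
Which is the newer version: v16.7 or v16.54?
v16.54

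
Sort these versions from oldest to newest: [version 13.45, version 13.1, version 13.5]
[version 13.1, version 13.5, version 13.45]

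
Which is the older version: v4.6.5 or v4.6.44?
v4.6.5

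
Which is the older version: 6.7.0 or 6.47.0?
6.7.0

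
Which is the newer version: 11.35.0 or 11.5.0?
11.35.0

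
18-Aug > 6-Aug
True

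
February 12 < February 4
False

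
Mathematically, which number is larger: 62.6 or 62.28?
62.6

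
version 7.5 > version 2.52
True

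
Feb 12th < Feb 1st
False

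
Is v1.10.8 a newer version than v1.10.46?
No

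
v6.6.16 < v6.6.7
False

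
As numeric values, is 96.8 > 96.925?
False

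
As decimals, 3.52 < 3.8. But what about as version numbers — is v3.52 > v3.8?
True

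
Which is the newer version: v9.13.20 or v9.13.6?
v9.13.20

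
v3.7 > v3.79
False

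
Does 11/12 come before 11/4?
No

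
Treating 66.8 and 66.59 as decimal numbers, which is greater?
66.8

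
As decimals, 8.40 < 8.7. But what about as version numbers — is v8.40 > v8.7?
True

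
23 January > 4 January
True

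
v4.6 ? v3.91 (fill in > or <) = >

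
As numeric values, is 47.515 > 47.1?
True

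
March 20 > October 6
False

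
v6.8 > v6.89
False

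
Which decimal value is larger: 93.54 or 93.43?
93.54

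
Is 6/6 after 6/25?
No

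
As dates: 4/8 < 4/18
True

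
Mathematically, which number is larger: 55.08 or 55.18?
55.18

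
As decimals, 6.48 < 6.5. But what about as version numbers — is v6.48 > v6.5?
True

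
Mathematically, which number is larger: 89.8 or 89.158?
89.8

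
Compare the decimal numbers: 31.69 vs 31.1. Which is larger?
31.69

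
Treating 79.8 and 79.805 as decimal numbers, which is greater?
79.805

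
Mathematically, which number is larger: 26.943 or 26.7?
26.943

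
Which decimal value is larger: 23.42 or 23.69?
23.69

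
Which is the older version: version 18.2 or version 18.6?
version 18.2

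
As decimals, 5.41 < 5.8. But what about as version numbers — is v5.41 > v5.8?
True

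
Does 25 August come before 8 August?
No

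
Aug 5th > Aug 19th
False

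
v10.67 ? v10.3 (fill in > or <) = >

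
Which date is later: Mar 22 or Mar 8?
Mar 22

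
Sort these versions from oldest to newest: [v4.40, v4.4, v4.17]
[v4.4, v4.17, v4.40]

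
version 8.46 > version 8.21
True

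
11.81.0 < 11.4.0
False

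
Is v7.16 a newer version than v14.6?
No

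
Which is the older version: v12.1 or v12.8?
v12.1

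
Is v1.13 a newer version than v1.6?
Yes. Version numbers are compared segment by segment as integers, not as decimals: minor version 13 > 6, so v1.13 > v1.6 (even though the decimal 1.13 < 1.6).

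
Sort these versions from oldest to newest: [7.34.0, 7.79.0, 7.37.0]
[7.34.0, 7.37.0, 7.79.0]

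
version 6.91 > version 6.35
True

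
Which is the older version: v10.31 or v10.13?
v10.13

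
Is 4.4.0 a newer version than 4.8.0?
No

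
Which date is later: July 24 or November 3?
November 3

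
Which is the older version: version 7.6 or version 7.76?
version 7.6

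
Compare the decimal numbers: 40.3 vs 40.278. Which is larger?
40.3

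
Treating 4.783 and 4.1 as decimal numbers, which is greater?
4.783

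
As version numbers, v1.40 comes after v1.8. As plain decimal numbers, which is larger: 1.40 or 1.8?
1.8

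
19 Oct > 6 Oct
True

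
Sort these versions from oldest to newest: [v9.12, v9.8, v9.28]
[v9.8, v9.12, v9.28]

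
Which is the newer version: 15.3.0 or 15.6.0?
15.6.0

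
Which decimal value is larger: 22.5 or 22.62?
22.62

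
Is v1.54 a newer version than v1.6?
Yes. Version numbers are compared segment by segment as integers, not as decimals: minor version 54 > 6, so v1.54 > v1.6 (even though the decimal 1.54 < 1.6).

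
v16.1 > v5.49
True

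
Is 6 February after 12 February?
No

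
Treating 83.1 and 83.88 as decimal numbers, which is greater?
83.88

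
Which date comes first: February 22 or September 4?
February 22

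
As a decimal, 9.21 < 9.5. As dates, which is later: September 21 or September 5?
September 21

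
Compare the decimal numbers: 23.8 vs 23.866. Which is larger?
23.866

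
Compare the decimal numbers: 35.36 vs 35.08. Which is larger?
35.36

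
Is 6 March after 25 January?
Yes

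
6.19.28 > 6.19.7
True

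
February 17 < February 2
False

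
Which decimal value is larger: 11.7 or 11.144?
11.7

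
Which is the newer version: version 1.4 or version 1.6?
version 1.6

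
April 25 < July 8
True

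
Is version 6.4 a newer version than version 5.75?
Yes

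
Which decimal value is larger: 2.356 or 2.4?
2.4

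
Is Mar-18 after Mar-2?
Yes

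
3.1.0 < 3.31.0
True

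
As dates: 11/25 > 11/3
True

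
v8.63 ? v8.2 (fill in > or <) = >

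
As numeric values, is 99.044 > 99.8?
False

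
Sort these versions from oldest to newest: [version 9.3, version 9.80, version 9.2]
[version 9.2, version 9.3, version 9.80]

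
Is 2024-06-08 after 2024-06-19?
No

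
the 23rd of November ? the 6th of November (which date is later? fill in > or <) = >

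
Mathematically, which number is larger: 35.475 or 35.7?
35.7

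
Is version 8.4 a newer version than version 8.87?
No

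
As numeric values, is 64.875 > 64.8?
True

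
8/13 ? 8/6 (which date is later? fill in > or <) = >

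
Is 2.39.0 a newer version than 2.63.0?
No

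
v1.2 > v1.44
False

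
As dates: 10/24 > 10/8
True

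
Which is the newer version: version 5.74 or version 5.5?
version 5.74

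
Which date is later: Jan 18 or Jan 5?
Jan 18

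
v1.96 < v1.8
False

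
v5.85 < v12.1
True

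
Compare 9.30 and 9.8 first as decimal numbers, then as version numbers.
As decimals: 9.30 < 9.8. As versions: v9.30 > v9.8 (minor version 30 > 8).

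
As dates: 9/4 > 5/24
True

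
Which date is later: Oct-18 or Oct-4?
Oct-18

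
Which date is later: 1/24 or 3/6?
3/6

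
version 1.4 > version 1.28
False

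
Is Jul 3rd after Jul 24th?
No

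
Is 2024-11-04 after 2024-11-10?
No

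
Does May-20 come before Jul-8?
Yes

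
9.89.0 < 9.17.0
False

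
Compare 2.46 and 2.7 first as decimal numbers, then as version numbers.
As decimals: 2.46 < 2.7. As versions: v2.46 > v2.7 (minor version 46 > 7).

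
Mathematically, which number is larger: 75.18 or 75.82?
75.82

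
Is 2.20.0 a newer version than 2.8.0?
Yes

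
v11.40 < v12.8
True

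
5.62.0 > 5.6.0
True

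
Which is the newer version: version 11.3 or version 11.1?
version 11.3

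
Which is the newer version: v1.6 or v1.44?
v1.44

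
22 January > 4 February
False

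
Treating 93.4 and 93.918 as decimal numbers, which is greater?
93.918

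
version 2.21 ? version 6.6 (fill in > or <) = <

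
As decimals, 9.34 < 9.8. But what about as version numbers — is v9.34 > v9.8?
True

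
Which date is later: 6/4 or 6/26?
6/26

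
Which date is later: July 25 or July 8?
July 25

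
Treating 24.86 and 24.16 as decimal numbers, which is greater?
24.86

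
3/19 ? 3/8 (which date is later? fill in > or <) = >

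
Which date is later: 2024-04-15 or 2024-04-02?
2024-04-15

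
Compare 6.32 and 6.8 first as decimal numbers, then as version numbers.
As decimals: 6.32 < 6.8. As versions: v6.32 > v6.8 (minor version 32 > 8).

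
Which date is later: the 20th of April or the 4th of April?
the 20th of April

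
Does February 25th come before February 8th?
No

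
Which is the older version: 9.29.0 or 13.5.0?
9.29.0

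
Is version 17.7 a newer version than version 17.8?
No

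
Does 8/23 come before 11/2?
Yes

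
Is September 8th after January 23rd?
Yes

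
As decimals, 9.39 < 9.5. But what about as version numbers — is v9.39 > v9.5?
True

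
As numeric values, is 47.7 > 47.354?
True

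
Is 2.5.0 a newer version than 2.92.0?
No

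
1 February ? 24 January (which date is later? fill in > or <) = >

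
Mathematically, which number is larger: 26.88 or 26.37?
26.88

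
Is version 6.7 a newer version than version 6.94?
No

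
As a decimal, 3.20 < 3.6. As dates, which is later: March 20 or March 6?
March 20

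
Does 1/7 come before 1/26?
Yes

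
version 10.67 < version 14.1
True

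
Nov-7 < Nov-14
True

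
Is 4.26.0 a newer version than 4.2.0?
Yes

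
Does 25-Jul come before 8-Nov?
Yes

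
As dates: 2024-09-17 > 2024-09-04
True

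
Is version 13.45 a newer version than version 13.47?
No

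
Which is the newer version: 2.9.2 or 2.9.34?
2.9.34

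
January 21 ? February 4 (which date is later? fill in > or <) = <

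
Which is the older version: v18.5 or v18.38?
v18.5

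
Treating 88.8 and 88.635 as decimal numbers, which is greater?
88.8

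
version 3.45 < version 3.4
False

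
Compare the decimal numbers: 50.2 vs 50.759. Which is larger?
50.759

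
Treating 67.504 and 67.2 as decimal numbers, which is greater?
67.504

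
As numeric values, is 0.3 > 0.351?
False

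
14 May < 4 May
False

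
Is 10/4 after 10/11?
No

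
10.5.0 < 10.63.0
True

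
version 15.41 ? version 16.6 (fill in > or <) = <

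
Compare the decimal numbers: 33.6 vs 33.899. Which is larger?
33.899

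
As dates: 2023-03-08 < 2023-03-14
True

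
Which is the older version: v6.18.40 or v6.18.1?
v6.18.1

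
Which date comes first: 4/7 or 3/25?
3/25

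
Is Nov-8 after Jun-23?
Yes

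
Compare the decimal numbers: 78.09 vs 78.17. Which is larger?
78.17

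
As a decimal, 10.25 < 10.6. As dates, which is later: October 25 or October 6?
October 25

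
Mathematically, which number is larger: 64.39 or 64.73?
64.73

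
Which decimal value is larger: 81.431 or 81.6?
81.6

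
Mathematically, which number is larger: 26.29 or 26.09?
26.29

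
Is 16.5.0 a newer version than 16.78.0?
No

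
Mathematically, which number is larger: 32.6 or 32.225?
32.6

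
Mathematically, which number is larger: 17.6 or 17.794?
17.794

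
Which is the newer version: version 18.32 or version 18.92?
version 18.92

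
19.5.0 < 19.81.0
True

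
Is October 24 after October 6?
Yes. Day 24 comes after day 6 in October — this is a date comparison, not a decimal one (the decimal 10.24 would be smaller than 10.6).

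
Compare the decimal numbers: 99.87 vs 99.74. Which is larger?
99.87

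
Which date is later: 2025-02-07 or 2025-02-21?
2025-02-21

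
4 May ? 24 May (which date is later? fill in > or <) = <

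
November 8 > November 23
False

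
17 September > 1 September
True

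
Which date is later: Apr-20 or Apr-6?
Apr-20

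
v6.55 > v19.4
False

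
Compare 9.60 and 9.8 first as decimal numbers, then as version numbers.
As decimals: 9.60 < 9.8. As versions: v9.60 > v9.8 (minor version 60 > 8).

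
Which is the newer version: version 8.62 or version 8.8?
version 8.62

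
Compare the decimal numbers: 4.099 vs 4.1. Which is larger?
4.1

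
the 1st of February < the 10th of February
True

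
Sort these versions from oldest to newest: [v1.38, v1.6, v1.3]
[v1.3, v1.6, v1.38]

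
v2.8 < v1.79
False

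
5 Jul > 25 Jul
False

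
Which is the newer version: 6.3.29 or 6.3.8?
6.3.29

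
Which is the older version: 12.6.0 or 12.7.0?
12.6.0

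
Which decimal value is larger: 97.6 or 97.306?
97.6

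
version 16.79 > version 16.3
True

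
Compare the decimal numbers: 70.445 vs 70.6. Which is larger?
70.6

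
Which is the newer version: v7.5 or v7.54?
v7.54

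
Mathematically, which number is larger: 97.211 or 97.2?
97.211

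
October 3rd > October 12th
False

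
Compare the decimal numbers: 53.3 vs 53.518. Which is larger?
53.518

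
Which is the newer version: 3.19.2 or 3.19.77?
3.19.77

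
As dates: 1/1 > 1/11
False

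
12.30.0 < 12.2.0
False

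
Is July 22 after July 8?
Yes. Day 22 comes after day 8 in July — this is a date comparison, not a decimal one (the decimal 7.22 would be smaller than 7.8).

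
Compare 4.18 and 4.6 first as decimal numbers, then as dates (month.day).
As decimals: 4.18 < 4.6. As dates: 4/18 is later than 4/6 (day 18 > day 6).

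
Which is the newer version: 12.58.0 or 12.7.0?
12.58.0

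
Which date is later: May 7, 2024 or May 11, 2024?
May 11, 2024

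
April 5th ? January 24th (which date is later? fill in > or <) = >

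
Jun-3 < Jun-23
True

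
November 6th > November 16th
False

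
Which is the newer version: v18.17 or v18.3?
v18.17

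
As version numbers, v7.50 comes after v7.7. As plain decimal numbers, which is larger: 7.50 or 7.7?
7.7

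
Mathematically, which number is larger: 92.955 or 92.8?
92.955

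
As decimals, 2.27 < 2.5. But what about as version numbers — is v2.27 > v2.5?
True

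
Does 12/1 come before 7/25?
No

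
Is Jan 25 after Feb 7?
No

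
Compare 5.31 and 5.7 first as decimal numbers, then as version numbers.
As decimals: 5.31 < 5.7. As versions: v5.31 > v5.7 (minor version 31 > 7).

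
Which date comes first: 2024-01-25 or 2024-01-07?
2024-01-07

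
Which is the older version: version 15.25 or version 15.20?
version 15.20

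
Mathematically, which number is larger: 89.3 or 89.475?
89.475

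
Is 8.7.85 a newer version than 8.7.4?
Yes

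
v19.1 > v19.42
False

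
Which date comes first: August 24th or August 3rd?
August 3rd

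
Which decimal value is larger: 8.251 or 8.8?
8.8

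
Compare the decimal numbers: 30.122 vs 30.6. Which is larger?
30.6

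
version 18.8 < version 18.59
True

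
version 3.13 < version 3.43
True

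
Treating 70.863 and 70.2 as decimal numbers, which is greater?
70.863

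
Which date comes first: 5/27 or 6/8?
5/27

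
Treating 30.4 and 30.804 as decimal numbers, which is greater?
30.804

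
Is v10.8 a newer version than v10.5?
Yes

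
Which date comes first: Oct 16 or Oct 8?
Oct 8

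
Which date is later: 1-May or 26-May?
26-May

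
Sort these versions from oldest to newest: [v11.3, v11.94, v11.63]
[v11.3, v11.63, v11.94]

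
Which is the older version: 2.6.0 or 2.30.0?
2.6.0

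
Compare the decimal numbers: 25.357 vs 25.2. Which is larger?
25.357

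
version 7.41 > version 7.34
True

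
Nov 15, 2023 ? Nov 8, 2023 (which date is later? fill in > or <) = >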